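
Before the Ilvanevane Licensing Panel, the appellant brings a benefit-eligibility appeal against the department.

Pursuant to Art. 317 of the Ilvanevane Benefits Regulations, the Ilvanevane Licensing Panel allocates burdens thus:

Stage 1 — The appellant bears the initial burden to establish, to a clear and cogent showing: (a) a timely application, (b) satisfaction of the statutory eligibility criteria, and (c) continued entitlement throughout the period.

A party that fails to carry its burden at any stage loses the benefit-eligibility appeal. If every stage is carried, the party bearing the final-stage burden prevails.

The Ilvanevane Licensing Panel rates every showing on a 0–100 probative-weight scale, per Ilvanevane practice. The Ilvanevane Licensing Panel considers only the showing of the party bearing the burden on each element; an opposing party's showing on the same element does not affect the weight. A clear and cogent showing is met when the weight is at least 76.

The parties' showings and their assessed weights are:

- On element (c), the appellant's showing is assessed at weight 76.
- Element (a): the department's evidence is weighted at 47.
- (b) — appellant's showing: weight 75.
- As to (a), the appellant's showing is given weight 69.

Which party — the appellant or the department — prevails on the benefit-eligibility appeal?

At Stage 1 the appellant must meet a clear and cogent showing (weight is at least 76): on (a) the weight is 69 (the department's 47 is given no effect), < 76, so (a) does not meet the standard; on (b) the weight is 75, which does not reach 76, so (b) does not meet the standard; on (c) the weight is 76, ≥ 76, so (c) meets the standard.
  Stage 1 not carried; the appellant fails its burden.
The department prevails.

department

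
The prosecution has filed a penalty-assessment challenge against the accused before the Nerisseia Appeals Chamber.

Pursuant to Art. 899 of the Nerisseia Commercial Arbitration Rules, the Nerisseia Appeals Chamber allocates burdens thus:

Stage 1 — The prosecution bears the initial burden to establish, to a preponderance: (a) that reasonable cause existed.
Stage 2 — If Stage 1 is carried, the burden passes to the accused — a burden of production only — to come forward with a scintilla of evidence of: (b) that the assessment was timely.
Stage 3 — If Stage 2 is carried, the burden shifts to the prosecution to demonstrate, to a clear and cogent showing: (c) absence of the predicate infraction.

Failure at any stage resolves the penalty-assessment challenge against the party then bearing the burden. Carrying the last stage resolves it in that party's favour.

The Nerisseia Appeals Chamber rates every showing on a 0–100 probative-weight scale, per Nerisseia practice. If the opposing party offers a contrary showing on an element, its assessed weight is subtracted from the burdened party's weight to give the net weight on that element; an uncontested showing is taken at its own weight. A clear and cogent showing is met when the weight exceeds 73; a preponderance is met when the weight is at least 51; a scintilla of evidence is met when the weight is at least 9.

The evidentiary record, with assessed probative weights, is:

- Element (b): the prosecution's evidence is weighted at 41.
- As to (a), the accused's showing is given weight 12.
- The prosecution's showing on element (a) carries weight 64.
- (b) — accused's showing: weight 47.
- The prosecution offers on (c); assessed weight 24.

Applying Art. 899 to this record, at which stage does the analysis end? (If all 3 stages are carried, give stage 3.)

stage 2

Stage 1 (prosecution, a preponderance, weight is at least 51): (a) net 64−12=52 ≥ 51 — meets.
  Stage 1 is satisfied; the onus moves to the accused.
Stage 2 (accused, a scintilla of evidence, weight is at least 9): (b) net 47−41=6 < 9 — fails.
  Stage 2 not carried; the accused fails its burden.
The analysis ends at Stage 2; the prosecution prevails.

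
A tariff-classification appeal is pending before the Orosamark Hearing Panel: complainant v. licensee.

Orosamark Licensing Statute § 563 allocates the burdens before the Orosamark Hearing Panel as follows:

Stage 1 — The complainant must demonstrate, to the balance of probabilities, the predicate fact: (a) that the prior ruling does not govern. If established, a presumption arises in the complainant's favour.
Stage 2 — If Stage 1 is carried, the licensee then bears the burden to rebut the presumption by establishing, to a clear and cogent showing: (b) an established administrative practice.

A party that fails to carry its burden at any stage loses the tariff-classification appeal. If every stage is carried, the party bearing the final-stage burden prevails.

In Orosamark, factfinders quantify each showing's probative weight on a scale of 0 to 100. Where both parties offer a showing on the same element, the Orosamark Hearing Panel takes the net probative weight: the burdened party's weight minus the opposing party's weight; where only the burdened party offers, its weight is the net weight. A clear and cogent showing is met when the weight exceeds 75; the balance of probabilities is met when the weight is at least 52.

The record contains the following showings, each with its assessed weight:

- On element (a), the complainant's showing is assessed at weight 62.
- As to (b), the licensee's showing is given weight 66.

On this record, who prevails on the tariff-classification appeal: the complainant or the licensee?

Stage 1 — burden on complainant; standard: the balance of probabilities (weight is at least 52).
    (a): 62 ≥ 52 [met]
  Stage 1 carried; the burden shifts to the licensee.
Stage 2 — burden on licensee; standard: a clear and cogent showing (weight exceeds 75).
    (b): 66 ≤ 75 [not met]
  Not every element is met, so the licensee fails to carry Stage 2.
The complainant prevails.

complainant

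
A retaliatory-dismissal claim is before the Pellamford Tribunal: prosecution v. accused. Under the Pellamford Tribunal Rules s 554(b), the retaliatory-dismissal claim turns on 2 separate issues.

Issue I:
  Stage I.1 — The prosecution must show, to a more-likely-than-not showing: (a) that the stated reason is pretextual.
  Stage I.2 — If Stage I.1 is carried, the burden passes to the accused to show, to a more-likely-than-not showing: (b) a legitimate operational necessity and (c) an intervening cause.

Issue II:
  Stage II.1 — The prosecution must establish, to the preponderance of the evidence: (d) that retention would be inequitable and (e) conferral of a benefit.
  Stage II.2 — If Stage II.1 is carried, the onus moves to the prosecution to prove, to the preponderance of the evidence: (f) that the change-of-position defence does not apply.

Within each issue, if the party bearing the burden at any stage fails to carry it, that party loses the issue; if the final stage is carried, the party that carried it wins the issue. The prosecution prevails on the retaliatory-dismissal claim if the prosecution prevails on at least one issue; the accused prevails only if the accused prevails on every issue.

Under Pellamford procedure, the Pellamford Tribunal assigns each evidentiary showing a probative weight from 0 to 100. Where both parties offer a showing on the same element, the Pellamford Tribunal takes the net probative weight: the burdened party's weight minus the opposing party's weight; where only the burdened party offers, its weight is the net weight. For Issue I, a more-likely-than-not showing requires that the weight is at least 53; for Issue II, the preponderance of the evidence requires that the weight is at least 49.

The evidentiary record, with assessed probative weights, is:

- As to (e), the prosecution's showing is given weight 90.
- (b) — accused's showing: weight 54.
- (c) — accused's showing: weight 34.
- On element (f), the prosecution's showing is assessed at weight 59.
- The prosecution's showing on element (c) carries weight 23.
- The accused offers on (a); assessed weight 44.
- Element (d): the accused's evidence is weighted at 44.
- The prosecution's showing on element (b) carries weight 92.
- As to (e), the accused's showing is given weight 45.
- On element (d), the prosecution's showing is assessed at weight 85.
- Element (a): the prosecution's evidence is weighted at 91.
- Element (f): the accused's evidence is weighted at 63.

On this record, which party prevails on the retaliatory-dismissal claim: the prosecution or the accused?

accused

— Issue I —
At Stage I.1 the prosecution must meet a more-likely-than-not showing (weight is at least 53): on (a) the weight is 91 less the opposing 44 gives net 47, which does not reach 53, so (a) does not meet the standard.
  Stage I.1 not carried; the prosecution fails its burden.
The analysis ends at Stage I.1; the accused prevails on this issue.
— Issue II —
Stage II.1 (prosecution, the preponderance of the evidence, weight is at least 49): (d) net 85−44=41 < 49 — fails; (e) net 90−45=45 < 49 — fails.
  Not every element is met, so the prosecution fails to carry Stage II.1.
The analysis ends at Stage II.1; the accused prevails on this issue.
Per-issue: Issue I → accused; Issue II → accused. The prosecution must prevail on at least one issue; overall, the accused prevails.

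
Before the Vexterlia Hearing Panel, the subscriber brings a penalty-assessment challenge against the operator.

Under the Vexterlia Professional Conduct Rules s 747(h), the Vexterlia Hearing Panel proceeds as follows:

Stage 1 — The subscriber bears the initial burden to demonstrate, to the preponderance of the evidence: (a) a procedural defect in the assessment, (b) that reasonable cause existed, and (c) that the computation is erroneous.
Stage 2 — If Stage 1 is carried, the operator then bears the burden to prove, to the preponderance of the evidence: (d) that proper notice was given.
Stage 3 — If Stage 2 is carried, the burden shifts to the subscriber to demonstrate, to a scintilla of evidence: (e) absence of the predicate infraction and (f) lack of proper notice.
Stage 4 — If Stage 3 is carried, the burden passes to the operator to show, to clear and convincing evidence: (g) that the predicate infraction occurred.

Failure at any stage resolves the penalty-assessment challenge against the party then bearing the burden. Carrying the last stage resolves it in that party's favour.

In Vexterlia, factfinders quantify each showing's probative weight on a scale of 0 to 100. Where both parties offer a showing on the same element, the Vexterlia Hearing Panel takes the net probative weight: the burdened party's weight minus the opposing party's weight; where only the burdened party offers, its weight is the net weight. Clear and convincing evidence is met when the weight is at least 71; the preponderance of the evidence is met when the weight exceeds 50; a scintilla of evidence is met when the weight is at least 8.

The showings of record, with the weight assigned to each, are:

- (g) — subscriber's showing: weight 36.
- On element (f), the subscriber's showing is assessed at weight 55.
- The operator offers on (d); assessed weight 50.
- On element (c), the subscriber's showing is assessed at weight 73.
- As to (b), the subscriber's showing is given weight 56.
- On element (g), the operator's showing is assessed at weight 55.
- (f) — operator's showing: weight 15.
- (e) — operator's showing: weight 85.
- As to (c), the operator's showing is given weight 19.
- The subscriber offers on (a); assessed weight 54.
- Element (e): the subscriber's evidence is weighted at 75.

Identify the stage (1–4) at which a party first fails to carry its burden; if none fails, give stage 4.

At Stage 1 the subscriber must meet the preponderance of the evidence (weight exceeds 50): on (a) the weight is 54, > 50, so (a) meets the standard; on (b) the weight is 56, > 50, so (b) meets the standard; on (c) the weight is 73 less the opposing 19 gives net 54, which does exceed 50, so (c) meets the standard.
  All elements met. The burden passes to the operator.
At Stage 2 the operator must meet the preponderance of the evidence (weight exceeds 50): on (d) the weight is 50, ≤ 50, so (d) does not meet the standard.
  Not every element is met, so the operator fails to carry Stage 2.
The analysis ends at Stage 2; the subscriber prevails.

stage 2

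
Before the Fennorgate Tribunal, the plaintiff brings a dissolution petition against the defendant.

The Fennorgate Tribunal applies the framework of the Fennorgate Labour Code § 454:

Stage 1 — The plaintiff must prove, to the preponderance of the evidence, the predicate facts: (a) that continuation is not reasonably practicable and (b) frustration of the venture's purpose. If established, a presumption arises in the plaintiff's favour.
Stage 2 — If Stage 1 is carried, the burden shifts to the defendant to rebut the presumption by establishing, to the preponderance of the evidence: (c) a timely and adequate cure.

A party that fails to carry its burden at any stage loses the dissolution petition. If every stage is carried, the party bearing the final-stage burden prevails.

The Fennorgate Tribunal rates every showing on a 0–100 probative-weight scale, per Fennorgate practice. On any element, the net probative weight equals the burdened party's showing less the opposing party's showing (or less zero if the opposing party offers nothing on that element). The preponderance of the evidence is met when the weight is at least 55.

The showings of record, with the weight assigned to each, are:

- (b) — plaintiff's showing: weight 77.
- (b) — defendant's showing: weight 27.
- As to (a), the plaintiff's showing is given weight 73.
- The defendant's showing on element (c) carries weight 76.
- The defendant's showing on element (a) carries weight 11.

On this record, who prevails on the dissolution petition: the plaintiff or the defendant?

defendant

At Stage 1 the plaintiff must meet the preponderance of the evidence (weight is at least 55): on (a) the weight is 73 less the opposing 11 gives net 62, ≥ 55, so (a) meets the standard; on (b) the weight is 77 less the opposing 27 gives net 50, < 55, so (b) does not meet the standard.
  Stage 1 not carried; the plaintiff fails its burden.
So the defendant prevails.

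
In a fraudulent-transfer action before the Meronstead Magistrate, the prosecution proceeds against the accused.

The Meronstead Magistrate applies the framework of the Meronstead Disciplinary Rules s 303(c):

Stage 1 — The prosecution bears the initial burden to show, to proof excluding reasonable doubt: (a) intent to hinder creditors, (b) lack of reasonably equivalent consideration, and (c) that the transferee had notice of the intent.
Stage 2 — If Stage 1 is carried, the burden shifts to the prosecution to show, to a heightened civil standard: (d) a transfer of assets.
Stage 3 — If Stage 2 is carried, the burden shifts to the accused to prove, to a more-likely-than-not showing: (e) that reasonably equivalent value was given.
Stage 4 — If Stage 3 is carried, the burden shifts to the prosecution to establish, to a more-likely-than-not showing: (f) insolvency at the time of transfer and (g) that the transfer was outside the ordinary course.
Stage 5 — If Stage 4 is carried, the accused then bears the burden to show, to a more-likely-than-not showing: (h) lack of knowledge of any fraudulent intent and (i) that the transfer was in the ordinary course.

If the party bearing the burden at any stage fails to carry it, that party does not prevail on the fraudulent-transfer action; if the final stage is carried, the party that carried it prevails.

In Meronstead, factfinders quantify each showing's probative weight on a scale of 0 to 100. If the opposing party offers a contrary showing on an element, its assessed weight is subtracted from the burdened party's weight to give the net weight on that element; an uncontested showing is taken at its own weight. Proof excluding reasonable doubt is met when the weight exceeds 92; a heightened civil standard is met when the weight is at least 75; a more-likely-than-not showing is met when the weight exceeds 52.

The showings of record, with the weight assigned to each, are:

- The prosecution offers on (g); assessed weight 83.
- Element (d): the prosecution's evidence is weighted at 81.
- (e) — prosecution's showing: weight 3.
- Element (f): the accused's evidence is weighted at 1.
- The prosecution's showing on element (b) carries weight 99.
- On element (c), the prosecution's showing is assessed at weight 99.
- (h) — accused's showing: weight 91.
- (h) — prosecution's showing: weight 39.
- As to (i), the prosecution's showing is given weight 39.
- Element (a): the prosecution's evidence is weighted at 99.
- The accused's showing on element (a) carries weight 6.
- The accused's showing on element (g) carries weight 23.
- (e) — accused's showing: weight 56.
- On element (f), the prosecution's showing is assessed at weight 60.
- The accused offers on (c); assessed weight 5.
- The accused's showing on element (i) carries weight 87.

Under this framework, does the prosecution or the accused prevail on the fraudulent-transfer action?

Stage 1 — burden on prosecution; standard: proof excluding reasonable doubt (weight exceeds 92).
    (a): 99 − 6 = 93 > 92 [met]
    (b): 99 > 92 [met]
    (c): 99 − 5 = 94 > 92 [met]
  Stage 1 is satisfied; the prosecution continues to bear the burden.
Stage 2 — burden on prosecution; standard: a heightened civil standard (weight is at least 75).
    (d): 81 ≥ 75 [met]
  Stage 2 is satisfied; the onus moves to the accused.
Stage 3 — burden on accused; standard: a more-likely-than-not showing (weight exceeds 52).
    (e): 56 − 3 = 53 > 52 [met]
  Stage 3 carried; the burden shifts to the prosecution.
Stage 4 — burden on prosecution; standard: a more-likely-than-not showing (weight exceeds 52).
    (f): 60 − 1 = 59 > 52 [met]
    (g): 83 − 23 = 60 > 52 [met]
  All elements met. The burden passes to the accused.
Stage 5 — burden on accused; standard: a more-likely-than-not showing (weight exceeds 52).
    (h): 91 − 39 = 52 ≤ 52 [not met]
    (i): 87 − 39 = 48 ≤ 52 [not met]
  The accused does not carry Stage 5.
The prosecution prevails.

prosecution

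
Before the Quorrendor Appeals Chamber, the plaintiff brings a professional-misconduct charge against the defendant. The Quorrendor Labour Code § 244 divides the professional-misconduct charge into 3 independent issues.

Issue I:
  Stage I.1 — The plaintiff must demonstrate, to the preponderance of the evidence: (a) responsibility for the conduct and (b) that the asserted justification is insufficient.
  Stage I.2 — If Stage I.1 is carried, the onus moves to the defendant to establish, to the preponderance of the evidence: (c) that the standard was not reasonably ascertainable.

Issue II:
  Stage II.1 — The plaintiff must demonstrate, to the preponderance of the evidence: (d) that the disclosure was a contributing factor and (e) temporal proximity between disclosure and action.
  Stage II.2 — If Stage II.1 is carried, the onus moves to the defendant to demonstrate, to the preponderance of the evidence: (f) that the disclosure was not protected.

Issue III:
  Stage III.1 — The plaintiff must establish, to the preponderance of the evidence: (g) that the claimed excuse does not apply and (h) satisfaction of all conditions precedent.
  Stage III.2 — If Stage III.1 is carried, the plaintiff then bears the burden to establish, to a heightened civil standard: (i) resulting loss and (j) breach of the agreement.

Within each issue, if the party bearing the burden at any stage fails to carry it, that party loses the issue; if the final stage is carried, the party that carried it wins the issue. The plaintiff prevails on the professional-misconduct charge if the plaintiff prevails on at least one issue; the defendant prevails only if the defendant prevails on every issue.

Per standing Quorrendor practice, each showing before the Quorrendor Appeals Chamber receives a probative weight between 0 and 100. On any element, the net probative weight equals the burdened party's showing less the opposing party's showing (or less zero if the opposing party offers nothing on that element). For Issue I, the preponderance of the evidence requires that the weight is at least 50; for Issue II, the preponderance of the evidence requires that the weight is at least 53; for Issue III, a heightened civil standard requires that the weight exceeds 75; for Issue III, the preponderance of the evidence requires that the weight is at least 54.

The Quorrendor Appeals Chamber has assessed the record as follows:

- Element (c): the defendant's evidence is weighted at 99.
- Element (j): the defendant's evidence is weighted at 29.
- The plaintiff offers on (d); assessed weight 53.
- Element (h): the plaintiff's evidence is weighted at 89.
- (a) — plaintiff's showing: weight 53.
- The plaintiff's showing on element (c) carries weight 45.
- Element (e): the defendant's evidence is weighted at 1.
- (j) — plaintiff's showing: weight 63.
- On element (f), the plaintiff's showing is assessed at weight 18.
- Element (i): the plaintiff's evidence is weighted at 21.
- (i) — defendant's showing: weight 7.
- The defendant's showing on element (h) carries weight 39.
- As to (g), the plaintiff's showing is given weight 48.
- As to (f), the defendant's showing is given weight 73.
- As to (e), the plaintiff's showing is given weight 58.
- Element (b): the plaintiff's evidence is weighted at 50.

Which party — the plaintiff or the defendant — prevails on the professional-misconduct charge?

defendant

— Issue I —
Stage I.1 — burden on plaintiff; standard: the preponderance of the evidence (weight is at least 50).
    (a): 53 ≥ 50 [met]
    (b): 50 ≥ 50 [met]
  Stage I.1 is satisfied; the onus moves to the defendant.
Stage I.2 — burden on defendant; standard: the preponderance of the evidence (weight is at least 50).
    (c): 99 − 45 = 54 ≥ 50 [met]
  The defendant carries the last stage.
All stages carried — the defendant prevails on this issue.
— Issue II —
At Stage II.1 the plaintiff must meet the preponderance of the evidence (weight is at least 53): on (d) the weight is 53, which does reach 53, so (d) meets the standard; on (e) the weight is 58 less the opposing 1 gives net 57, ≥ 53, so (e) meets the standard.
  All elements met. The burden passes to the defendant.
At Stage II.2 the defendant must meet the preponderance of the evidence (weight is at least 53): on (f) the weight is 73 less the opposing 18 gives net 55, ≥ 53, so (f) meets the standard.
  All elements met at the final stage.
All stages carried — the defendant prevails on this issue.
— Issue III —
At Stage III.1 the plaintiff must meet the preponderance of the evidence (weight is at least 54): on (g) the weight is 48, which does not reach 54, so (g) does not meet the standard; on (h) the weight is 89 less the opposing 39 gives net 50, which does not reach 54, so (h) does not meet the standard.
  Not every element is met, so the plaintiff fails to carry Stage III.1.
The analysis ends at Stage III.1; the defendant prevails on this issue.
Per-issue: Issue I → defendant; Issue II → defendant; Issue III → defendant. The plaintiff must prevail on at least one issue; overall, the defendant prevails.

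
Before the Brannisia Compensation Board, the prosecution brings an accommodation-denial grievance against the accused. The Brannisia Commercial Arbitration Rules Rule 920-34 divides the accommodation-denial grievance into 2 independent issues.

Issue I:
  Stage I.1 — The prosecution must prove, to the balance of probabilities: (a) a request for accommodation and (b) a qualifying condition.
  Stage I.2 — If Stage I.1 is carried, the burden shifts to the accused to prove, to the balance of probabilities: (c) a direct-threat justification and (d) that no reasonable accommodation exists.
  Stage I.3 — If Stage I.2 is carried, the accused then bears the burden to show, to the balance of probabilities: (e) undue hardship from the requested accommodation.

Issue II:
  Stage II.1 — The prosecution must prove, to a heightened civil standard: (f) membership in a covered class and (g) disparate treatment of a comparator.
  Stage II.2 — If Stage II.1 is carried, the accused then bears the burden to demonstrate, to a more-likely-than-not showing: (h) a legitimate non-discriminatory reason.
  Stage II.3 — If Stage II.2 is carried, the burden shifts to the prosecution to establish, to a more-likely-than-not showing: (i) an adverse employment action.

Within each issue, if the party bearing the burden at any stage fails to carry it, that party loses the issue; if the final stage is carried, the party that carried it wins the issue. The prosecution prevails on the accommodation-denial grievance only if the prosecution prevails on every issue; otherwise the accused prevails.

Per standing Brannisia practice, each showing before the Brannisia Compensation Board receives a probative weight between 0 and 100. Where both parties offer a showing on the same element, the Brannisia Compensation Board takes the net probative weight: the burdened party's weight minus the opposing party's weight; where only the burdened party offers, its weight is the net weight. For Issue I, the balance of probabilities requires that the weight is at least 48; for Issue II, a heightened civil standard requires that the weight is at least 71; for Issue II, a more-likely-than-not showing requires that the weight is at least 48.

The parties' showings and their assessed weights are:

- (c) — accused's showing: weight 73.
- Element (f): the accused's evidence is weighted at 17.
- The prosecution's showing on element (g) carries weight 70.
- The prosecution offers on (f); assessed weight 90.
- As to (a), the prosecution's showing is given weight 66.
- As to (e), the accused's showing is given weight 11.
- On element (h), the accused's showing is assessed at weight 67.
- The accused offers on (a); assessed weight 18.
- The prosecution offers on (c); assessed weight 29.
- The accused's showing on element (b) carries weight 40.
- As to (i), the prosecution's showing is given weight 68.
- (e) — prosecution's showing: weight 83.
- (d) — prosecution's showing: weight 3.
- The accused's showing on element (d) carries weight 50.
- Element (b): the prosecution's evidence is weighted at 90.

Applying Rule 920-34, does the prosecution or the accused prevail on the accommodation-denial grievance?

— Issue I —
Stage I.1 — burden on prosecution; standard: the balance of probabilities (weight is at least 48).
    (a): 66 − 18 = 48 ≥ 48 [met]
    (b): 90 − 40 = 50 ≥ 48 [met]
  The prosecution carries Stage I.1; the accused now bears the burden.
Stage I.2 — burden on accused; standard: the balance of probabilities (weight is at least 48).
    (c): 73 − 29 = 44 < 48 [not met]
    (d): 50 − 3 = 47 < 48 [not met]
  Not every element is met, so the accused fails to carry Stage I.2.
The prosecution prevails on this issue.
— Issue II —
Stage II.1 — burden on prosecution; standard: a heightened civil standard (weight is at least 71).
    (f): 90 − 17 = 73 ≥ 71 [met]
    (g): 70 < 71 [not met]
  The prosecution does not carry Stage II.1.
The analysis ends at Stage II.1; the accused prevails on this issue.
Per-issue: Issue I → prosecution; Issue II → accused. The prosecution must prevail on every issue; overall, the accused prevails.

accused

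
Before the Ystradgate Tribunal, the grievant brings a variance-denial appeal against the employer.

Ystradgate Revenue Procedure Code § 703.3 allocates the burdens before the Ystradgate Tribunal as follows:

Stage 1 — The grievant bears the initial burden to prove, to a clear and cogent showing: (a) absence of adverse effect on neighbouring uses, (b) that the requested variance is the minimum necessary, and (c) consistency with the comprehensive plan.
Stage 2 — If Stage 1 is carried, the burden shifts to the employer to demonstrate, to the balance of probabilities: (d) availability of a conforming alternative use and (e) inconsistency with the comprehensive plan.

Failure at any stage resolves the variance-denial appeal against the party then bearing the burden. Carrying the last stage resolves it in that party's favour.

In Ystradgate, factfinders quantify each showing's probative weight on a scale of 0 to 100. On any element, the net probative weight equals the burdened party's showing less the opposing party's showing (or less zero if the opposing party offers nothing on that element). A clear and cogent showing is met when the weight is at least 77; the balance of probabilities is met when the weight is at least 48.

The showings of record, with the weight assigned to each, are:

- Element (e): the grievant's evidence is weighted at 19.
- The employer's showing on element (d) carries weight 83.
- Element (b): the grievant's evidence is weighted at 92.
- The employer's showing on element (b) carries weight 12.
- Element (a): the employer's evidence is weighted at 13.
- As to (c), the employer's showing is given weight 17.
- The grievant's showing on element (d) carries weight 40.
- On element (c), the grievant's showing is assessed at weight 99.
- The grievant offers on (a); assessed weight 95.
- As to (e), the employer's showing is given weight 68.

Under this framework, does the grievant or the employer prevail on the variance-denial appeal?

Stage 1 — burden on grievant; standard: a clear and cogent showing (weight is at least 77).
    (a): 95 − 13 = 82 ≥ 77 [met]
    (b): 92 − 12 = 80 ≥ 77 [met]
    (c): 99 − 17 = 82 ≥ 77 [met]
  The grievant carries Stage 1; the employer now bears the burden.
Stage 2 — burden on employer; standard: the balance of probabilities (weight is at least 48).
    (d): 83 − 40 = 43 < 48 [not met]
    (e): 68 − 19 = 49 ≥ 48 [met]
  The employer does not carry Stage 2.
The grievant prevails.

grievant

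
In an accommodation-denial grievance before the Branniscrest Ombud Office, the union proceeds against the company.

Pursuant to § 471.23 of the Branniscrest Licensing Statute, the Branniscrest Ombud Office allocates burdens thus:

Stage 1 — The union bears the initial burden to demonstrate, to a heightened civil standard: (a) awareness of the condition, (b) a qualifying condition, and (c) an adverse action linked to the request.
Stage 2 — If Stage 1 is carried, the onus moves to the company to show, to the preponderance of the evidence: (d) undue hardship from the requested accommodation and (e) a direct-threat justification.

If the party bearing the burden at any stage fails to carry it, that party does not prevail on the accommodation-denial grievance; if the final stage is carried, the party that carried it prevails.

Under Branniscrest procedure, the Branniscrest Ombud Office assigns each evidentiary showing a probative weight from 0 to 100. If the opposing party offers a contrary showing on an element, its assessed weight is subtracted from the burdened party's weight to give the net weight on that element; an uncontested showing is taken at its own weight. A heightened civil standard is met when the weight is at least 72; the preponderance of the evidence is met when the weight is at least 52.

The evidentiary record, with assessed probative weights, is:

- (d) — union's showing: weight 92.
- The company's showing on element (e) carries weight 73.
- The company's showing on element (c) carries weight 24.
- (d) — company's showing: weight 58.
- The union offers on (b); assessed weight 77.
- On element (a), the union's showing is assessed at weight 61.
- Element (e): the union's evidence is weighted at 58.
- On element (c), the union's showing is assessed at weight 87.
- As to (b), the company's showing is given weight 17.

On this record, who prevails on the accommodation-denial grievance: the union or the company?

company

At Stage 1 the union must meet a heightened civil standard (weight is at least 72): on (a) the weight is 61, < 72, so (a) does not meet the standard; on (b) the weight is 77 less the opposing 17 gives net 60, < 72, so (b) does not meet the standard; on (c) the weight is 87 less the opposing 24 gives net 63, < 72, so (c) does not meet the standard.
  Stage 1 not carried; the union fails its burden.
The company prevails.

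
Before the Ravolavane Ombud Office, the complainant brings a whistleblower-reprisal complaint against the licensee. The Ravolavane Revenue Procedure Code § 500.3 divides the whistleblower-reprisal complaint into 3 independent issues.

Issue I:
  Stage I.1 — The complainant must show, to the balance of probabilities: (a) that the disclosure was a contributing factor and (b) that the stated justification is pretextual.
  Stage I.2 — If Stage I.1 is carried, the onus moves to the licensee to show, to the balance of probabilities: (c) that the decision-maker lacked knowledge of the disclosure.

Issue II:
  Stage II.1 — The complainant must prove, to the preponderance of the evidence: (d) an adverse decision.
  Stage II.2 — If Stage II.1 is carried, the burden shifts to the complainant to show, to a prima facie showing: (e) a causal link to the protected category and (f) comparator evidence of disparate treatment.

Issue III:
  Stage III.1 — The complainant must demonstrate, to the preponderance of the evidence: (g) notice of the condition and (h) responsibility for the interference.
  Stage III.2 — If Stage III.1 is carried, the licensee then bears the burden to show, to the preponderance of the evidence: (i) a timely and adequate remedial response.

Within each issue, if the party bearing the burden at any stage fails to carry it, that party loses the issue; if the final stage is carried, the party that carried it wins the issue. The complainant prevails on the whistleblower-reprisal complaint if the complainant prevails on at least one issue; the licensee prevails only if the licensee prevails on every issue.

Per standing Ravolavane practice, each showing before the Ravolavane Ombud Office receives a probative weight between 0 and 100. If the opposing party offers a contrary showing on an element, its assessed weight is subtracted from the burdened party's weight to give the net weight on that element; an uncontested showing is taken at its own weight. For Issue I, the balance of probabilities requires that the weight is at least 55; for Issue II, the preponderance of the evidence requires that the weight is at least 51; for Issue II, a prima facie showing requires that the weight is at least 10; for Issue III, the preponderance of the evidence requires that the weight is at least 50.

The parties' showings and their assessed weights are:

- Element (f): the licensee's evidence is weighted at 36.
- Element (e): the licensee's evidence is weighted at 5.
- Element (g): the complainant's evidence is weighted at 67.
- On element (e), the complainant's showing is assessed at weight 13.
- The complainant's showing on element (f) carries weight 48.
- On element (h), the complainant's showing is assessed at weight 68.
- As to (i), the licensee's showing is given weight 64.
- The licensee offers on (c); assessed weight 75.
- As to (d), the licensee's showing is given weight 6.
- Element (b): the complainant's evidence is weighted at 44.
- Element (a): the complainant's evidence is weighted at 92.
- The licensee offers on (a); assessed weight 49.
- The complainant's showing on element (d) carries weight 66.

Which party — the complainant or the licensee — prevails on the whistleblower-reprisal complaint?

— Issue I —
Stage I.1 (complainant, the balance of probabilities, weight is at least 55): (a) net 92−49=43 < 55 — fails; (b) 44 < 55 — fails.
  The complainant does not carry Stage I.1.
The analysis ends at Stage I.1; the licensee prevails on this issue.
— Issue II —
At Stage II.1 the complainant must meet the preponderance of the evidence (weight is at least 51): on (d) the weight is 66 less the opposing 6 gives net 60, ≥ 51, so (d) meets the standard.
  Stage II.1 is satisfied; the complainant continues to bear the burden.
At Stage II.2 the complainant must meet a prima facie showing (weight is at least 10): on (e) the weight is 13 less the opposing 5 gives net 8, which does not reach 10, so (e) does not meet the standard; on (f) the weight is 48 less the opposing 36 gives net 12, which does reach 10, so (f) meets the standard.
  Stage II.2 not carried; the complainant fails its burden.
The licensee prevails on this issue.
— Issue III —
Stage III.1 (complainant, the preponderance of the evidence, weight is at least 50): (g) 67 ≥ 50 — meets; (h) 68 ≥ 50 — meets.
  The complainant carries Stage III.1; the licensee now bears the burden.
Stage III.2 (licensee, the preponderance of the evidence, weight is at least 50): (i) 64 ≥ 50 — meets.
  All elements met at the final stage.
With every stage satisfied, the licensee prevails on this issue.
Per-issue: Issue I → licensee; Issue II → licensee; Issue III → licensee. The complainant must prevail on at least one issue; overall, the licensee prevails.

licensee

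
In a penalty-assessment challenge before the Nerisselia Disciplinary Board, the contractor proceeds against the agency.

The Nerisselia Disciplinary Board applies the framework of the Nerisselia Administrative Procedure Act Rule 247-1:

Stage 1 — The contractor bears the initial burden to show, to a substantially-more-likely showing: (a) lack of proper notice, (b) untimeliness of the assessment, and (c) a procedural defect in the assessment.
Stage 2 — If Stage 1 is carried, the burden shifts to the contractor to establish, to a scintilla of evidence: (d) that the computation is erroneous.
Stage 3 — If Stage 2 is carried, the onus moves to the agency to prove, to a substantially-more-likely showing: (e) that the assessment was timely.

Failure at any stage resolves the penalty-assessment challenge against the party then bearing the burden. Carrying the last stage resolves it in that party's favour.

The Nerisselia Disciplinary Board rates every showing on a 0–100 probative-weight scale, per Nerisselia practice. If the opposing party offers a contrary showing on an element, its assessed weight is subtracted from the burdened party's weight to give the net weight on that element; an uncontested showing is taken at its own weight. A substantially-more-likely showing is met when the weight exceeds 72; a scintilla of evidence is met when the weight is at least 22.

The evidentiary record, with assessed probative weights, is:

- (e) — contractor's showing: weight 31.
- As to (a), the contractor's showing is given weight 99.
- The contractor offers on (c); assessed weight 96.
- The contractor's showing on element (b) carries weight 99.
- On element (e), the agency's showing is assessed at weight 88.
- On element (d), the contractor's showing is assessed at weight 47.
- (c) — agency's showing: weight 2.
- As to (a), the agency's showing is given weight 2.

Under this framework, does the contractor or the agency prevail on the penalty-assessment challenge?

contractor

At Stage 1 the contractor must meet a substantially-more-likely showing (weight exceeds 72): on (a) the weight is 99 less the opposing 2 gives net 97, > 72, so (a) meets the standard; on (b) the weight is 99, which does exceed 72, so (b) meets the standard; on (c) the weight is 96 less the opposing 2 gives net 94, > 72, so (c) meets the standard.
  Stage 1 carried; the burden remains with the contractor.
At Stage 2 the contractor must meet a scintilla of evidence (weight is at least 22): on (d) the weight is 47, ≥ 22, so (d) meets the standard.
  All elements met. The burden passes to the agency.
At Stage 3 the agency must meet a substantially-more-likely showing (weight exceeds 72): on (e) the weight is 88 less the opposing 31 gives net 57, which does not exceed 72, so (e) does not meet the standard.
  Stage 3 not carried; the agency fails its burden.
So the contractor prevails.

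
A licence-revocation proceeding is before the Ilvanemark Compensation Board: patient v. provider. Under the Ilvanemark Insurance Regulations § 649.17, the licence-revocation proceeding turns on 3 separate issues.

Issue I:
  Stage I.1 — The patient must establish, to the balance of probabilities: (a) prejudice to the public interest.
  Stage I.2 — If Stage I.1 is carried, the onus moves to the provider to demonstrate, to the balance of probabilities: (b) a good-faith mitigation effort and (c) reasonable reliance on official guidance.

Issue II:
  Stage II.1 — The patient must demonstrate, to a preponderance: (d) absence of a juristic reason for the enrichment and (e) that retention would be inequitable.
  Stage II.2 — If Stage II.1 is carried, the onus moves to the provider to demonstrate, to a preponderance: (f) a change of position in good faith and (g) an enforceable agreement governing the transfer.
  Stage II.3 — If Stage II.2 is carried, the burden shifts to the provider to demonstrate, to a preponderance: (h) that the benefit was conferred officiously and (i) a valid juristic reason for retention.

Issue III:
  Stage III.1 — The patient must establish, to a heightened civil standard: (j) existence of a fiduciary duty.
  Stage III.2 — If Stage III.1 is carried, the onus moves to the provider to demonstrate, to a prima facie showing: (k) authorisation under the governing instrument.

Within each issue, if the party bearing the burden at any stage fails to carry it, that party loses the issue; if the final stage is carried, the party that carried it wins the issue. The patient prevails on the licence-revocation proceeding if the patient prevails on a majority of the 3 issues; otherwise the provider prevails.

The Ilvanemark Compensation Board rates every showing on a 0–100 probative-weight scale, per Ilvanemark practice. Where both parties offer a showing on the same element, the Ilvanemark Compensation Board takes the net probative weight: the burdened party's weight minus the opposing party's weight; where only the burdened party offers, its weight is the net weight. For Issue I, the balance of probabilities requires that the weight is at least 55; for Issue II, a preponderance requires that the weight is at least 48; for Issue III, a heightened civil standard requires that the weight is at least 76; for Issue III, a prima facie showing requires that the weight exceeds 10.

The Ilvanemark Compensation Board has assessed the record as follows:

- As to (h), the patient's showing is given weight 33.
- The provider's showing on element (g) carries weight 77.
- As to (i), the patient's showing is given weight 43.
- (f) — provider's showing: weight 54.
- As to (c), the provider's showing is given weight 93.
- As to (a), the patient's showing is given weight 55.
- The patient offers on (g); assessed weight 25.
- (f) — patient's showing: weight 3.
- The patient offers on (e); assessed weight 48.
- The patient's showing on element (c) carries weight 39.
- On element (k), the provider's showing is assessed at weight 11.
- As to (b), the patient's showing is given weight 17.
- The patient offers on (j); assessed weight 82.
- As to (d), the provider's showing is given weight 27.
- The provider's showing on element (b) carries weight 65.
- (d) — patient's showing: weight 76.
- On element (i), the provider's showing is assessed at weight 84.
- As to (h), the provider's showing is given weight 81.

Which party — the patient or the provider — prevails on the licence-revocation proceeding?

— Issue I —
At Stage I.1 the patient must meet the balance of probabilities (weight is at least 55): on (a) the weight is 55, which does reach 55, so (a) meets the standard.
  Stage I.1 is satisfied; the onus moves to the provider.
At Stage I.2 the provider must meet the balance of probabilities (weight is at least 55): on (b) the weight is 65 less the opposing 17 gives net 48, < 55, so (b) does not meet the standard; on (c) the weight is 93 less the opposing 39 gives net 54, < 55, so (c) does not meet the standard.
  Not every element is met, so the provider fails to carry Stage I.2.
The patient prevails on this issue.
— Issue II —
Stage II.1 — burden on patient; standard: a preponderance (weight is at least 48).
    (d): 76 − 27 = 49 ≥ 48 [met]
    (e): 48 ≥ 48 [met]
  The patient carries Stage II.1; the provider now bears the burden.
Stage II.2 — burden on provider; standard: a preponderance (weight is at least 48).
    (f): 54 − 3 = 51 ≥ 48 [met]
    (g): 77 − 25 = 52 ≥ 48 [met]
  All elements met. The provider retains the burden for Stage II.3.
Stage II.3 — burden on provider; standard: a preponderance (weight is at least 48).
    (h): 81 − 33 = 48 ≥ 48 [met]
    (i): 84 − 43 = 41 < 48 [not met]
  The provider does not carry Stage II.3.
So the patient prevails on this issue.
— Issue III —
At Stage III.1 the patient must meet a heightened civil standard (weight is at least 76): on (j) the weight is 82, which does reach 76, so (j) meets the standard.
  The patient carries Stage III.1; the provider now bears the burden.
At Stage III.2 the provider must meet a prima facie showing (weight exceeds 10): on (k) the weight is 11, > 10, so (k) meets the standard.
  Stage III.2 carried; the final stage is satisfied.
With every stage satisfied, the provider prevails on this issue.
Per-issue: Issue I → patient; Issue II → patient; Issue III → provider. The patient must prevail on a majority of issues; overall, the patient prevails.

patient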